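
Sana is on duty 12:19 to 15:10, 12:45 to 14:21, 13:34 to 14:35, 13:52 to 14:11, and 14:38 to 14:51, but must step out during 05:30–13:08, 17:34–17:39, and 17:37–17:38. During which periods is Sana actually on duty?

First set merges to 12:19–15:10.
Second set merges to 05:30–13:08, 17:34–17:39.
12:19–15:10 minus B → 13:08–15:10.

13:08–15:10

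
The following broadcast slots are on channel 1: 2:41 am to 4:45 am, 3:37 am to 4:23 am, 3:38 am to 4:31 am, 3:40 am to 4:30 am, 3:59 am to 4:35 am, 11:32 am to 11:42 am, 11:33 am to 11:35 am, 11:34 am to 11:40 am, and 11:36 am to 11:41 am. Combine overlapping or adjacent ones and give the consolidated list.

3:37 am-4:23 am overlaps/touches 2:41 am-4:45 am → extend to 2:41 am-4:45 am.
3:38 am-4:31 am overlaps/touches 2:41 am-4:45 am → extend to 2:41 am-4:45 am.
3:40 am-4:30 am overlaps/touches 2:41 am-4:45 am → extend to 2:41 am-4:45 am.
3:59 am-4:35 am overlaps/touches 2:41 am-4:45 am → extend to 2:41 am-4:45 am.
11:32 am-11:42 am is disjoint → start new block.
11:33 am-11:35 am overlaps/touches 11:32 am-11:42 am → extend to 11:32 am-11:42 am.
11:34 am-11:40 am overlaps/touches 11:32 am-11:42 am → extend to 11:32 am-11:42 am.
11:36 am-11:41 am overlaps/touches 11:32 am-11:42 am → extend to 11:32 am-11:42 am.

2:41 am-4:45 am, 11:32 am-11:42 am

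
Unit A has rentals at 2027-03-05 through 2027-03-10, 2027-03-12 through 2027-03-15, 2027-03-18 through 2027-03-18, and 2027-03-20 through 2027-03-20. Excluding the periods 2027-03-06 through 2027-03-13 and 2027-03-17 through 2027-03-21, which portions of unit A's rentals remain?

2027-03-05 through 2027-03-10 \ B = 2027-03-05 through 2027-03-05.
2027-03-12 through 2027-03-15 \ B = 2027-03-14 through 2027-03-15.
2027-03-18 through 2027-03-18: entirely removed.
2027-03-20 through 2027-03-20: entirely removed.

2027-03-05 through 2027-03-05, 2027-03-14 through 2027-03-15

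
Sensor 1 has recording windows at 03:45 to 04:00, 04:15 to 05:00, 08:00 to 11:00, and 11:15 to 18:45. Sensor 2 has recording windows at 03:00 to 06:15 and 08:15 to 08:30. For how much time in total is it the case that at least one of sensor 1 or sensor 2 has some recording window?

A ∪ B = 03:00–06:15, 08:00–11:00, 11:15–18:45.
Total: 3 h 15 min + 3 h + 7 h 30 min = 13 h 45 min.

13 h 45 min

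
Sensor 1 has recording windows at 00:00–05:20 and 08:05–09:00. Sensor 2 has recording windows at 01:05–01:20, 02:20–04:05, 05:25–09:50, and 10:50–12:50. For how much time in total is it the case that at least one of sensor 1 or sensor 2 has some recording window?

11 h 45 min

A ∪ B = 00:00-05:20, 05:25-09:50, 10:50-12:50.
Total: 5 h 20 min + 4 h 25 min + 2 h = 11 h 45 min.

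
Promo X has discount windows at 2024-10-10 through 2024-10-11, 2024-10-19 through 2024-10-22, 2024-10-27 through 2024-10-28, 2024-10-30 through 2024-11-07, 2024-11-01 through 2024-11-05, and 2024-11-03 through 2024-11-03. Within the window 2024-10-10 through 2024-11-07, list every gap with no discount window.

2024-10-12 through 2024-10-18, 2024-10-23 through 2024-10-26, 2024-10-29 through 2024-10-29

After merging, the occupied span is 2024-10-10 through 2024-10-11, 2024-10-19 through 2024-10-22, 2024-10-27 through 2024-10-28, 2024-10-30 through 2024-11-07.
Gaps within 2024-10-10 through 2024-11-07: 2024-10-12 through 2024-10-18, 2024-10-23 through 2024-10-26, 2024-10-29 through 2024-10-29.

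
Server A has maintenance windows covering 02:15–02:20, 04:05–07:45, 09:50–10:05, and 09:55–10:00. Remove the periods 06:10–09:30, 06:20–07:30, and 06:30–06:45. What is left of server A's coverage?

A, merged: 02:15-02:20, 04:05-07:45, 09:50-10:05.
B, merged: 06:10-09:30.
02:15-02:20: nothing removed.
04:05-07:45 \ B = 04:05-06:10.
09:50-10:05: nothing removed.

02:15-02:20, 04:05-06:10, 09:50-10:05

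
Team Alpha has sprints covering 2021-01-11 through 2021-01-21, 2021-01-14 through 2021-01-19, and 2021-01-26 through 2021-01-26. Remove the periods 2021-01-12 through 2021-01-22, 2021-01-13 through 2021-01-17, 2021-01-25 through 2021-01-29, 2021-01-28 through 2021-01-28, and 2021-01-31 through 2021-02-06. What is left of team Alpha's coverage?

First set merges to 2021-01-11 through 2021-01-21, 2021-01-26 through 2021-01-26.
Second set merges to 2021-01-12 through 2021-01-22, 2021-01-25 through 2021-01-29, 2021-01-31 through 2021-02-06.
2021-01-11 through 2021-01-21 \ B = 2021-01-11 through 2021-01-11.
2021-01-26 through 2021-01-26: entirely removed.

2021-01-11 through 2021-01-11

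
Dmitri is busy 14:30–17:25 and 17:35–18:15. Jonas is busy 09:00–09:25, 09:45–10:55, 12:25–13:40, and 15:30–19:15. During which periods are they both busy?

14:30–17:25 ∩ B → 15:30–17:25.
17:35–18:15 ∩ B → 17:35–18:15.

15:30–17:25, 17:35–18:15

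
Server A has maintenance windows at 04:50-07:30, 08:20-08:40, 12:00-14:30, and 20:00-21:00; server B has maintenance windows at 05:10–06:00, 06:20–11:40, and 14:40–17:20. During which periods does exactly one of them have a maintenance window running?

04:50-05:10, 06:00-06:20, 07:30-08:20, 08:40-11:40, 12:00-14:30, 14:40-17:20, 20:00-21:00

A \ B = 04:50-05:10, 06:00-06:20, 12:00-14:30, 20:00-21:00.
B \ A = 07:30-08:20, 08:40-11:40, 14:40-17:20.
Union of the two gives the symmetric difference.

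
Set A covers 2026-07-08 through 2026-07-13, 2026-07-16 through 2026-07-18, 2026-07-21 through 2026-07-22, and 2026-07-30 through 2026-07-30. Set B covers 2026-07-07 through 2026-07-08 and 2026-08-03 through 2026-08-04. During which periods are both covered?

2026-07-08 through 2026-07-08

2026-07-08 through 2026-07-13 ∩ B → 2026-07-08 through 2026-07-08.
2026-07-16 through 2026-07-18 meets no B interval.
2026-07-21 through 2026-07-22 meets no B interval.
2026-07-30 through 2026-07-30 meets no B interval.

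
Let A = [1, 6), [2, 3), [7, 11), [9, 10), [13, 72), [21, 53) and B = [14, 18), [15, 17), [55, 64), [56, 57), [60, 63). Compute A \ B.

A, merged: [1, 6), [7, 11), [13, 72).
B, merged: [14, 18), [55, 64).
[1, 6) is untouched.
[7, 11) is untouched.
[13, 72) with B removed leaves [13, 14), [18, 55), [64, 72).

[1, 6) ∪ [7, 11) ∪ [13, 14) ∪ [18, 55) ∪ [64, 72)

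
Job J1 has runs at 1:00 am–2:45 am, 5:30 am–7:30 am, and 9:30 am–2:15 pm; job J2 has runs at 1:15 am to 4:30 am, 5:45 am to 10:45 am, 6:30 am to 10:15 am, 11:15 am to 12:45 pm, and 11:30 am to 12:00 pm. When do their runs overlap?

Merge the second list: 1:15 am-4:30 am, 5:45 am-10:45 am, 11:15 am-12:45 pm.
1:00 am-2:45 am ∩ B → 1:15 am-2:45 am.
5:30 am-7:30 am ∩ B → 5:45 am-7:30 am.
9:30 am-2:15 pm ∩ B → 9:30 am-10:45 am, 11:15 am-12:45 pm.

1:15 am-2:45 am, 5:45 am-7:30 am, 9:30 am-10:45 am, 11:15 am-12:45 pm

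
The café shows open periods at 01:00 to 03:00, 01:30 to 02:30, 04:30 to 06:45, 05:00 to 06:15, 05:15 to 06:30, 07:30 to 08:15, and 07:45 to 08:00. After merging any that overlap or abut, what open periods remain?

01:00-03:00, 04:30-06:45, 07:30-08:15

01:30-02:30 overlaps/touches 01:00-03:00 → extend to 01:00-03:00.
04:30-06:45 is disjoint → start new block.
05:00-06:15 overlaps/touches 04:30-06:45 → extend to 04:30-06:45.
05:15-06:30 overlaps/touches 04:30-06:45 → extend to 04:30-06:45.
07:30-08:15 is disjoint → start new block.
07:45-08:00 overlaps/touches 07:30-08:15 → extend to 07:30-08:15.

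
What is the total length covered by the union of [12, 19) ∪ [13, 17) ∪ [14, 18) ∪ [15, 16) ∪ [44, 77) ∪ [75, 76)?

40

Merged: [12, 19), [44, 77).
Lengths: 7 + 33 = 40.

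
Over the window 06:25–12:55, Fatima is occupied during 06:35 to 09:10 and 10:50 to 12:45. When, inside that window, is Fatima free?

06:25–06:35, 09:10–10:50, 12:45–12:55

Covered (merged): 06:35–09:10, 10:50–12:45.
Complement within 06:25–12:55: 06:25–06:35, 09:10–10:50, 12:45–12:55.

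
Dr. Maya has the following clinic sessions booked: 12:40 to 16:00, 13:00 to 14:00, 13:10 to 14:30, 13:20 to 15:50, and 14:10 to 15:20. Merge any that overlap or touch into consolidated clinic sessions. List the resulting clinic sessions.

13:00–14:00 overlaps/touches 12:40–16:00 → extend to 12:40–16:00.
13:10–14:30 overlaps/touches 12:40–16:00 → extend to 12:40–16:00.
13:20–15:50 overlaps/touches 12:40–16:00 → extend to 12:40–16:00.
14:10–15:20 overlaps/touches 12:40–16:00 → extend to 12:40–16:00.

12:40–16:00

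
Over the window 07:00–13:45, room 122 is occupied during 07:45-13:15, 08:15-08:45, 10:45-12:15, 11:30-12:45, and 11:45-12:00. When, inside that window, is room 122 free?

After merging, the occupied span is 07:45–13:15.
Uncovered inside 07:00–13:45: 07:00–07:45, 13:15–13:45.

07:00–07:45, 13:15–13:45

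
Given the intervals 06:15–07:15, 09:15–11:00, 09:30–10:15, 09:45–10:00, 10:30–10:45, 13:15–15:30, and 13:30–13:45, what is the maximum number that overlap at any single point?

Sweep endpoints in order; track running count of active intervals.
Peak of 3 reached at 09:45.

3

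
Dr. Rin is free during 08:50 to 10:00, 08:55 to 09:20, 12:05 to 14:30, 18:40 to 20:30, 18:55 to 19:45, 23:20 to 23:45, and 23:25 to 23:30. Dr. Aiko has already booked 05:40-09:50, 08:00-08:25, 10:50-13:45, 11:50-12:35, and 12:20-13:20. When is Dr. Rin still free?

09:50–10:00, 13:45–14:30, 18:40–20:30, 23:20–23:45

A, merged: 08:50–10:00, 12:05–14:30, 18:40–20:30, 23:20–23:45.
B, merged: 05:40–09:50, 10:50–13:45.
08:50–10:00 with B removed leaves 09:50–10:00.
12:05–14:30 with B removed leaves 13:45–14:30.
18:40–20:30 is untouched.
23:20–23:45 is untouched.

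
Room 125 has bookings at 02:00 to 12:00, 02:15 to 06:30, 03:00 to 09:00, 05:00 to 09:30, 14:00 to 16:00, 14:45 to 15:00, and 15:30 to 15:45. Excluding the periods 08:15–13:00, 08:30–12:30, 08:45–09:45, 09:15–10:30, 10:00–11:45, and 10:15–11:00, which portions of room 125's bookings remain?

Merge the first list: 02:00–12:00, 14:00–16:00.
Merge the second list: 08:15–13:00.
02:00–12:00 minus B → 02:00–08:15.
14:00–16:00: no B overlap → unchanged.

02:00–08:15, 14:00–16:00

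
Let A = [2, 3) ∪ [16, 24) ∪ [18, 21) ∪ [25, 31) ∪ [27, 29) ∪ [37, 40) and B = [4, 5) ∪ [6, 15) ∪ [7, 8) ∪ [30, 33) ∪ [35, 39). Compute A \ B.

A, merged: [2, 3), [16, 24), [25, 31), [37, 40).
B, merged: [4, 5), [6, 15), [30, 33), [35, 39).
[2, 3) is untouched.
[16, 24) is untouched.
[25, 31) with B removed leaves [25, 30).
[37, 40) with B removed leaves [39, 40).

[2, 3) ∪ [16, 24) ∪ [25, 30) ∪ [39, 40)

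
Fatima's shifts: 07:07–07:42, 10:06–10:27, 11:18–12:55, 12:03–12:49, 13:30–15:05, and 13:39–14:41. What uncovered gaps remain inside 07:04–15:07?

07:04–07:07, 07:42–10:06, 10:27–11:18, 12:55–13:30, 15:05–15:07

The merged coverage is 07:07–07:42, 10:06–10:27, 11:18–12:55, 13:30–15:05.
Complement within 07:04–15:07: 07:04–07:07, 07:42–10:06, 10:27–11:18, 12:55–13:30, 15:05–15:07.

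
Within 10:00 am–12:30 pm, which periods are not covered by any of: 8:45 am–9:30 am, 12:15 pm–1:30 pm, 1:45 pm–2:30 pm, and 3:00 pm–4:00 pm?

10:00 am–12:15 pm

The merged coverage is 8:45 am–9:30 am, 12:15 pm–1:30 pm, 1:45 pm–2:30 pm, 3:00 pm–4:00 pm.
Complement within 10:00 am–12:30 pm: 10:00 am–12:15 pm.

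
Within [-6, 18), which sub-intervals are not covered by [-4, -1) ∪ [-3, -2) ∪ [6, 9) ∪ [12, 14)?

[-6, -4) ∪ [-1, 6) ∪ [9, 12) ∪ [14, 18)

After merging, the occupied span is [-4, -1), [6, 9), [12, 14).
Gaps within [-6, 18): [-6, -4), [-1, 6), [9, 12), [14, 18).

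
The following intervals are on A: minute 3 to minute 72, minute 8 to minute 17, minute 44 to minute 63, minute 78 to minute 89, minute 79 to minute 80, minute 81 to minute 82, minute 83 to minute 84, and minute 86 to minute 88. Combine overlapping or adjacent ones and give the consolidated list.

minute 8 to minute 17 overlaps/touches minute 3 to minute 72 → extend to minute 3 to minute 72.
minute 44 to minute 63 overlaps/touches minute 3 to minute 72 → extend to minute 3 to minute 72.
minute 78 to minute 89 is disjoint → start new block.
minute 79 to minute 80 overlaps/touches minute 78 to minute 89 → extend to minute 78 to minute 89.
minute 81 to minute 82 overlaps/touches minute 78 to minute 89 → extend to minute 78 to minute 89.
minute 83 to minute 84 overlaps/touches minute 78 to minute 89 → extend to minute 78 to minute 89.
minute 86 to minute 88 overlaps/touches minute 78 to minute 89 → extend to minute 78 to minute 89.

minute 3 to minute 72, minute 78 to minute 89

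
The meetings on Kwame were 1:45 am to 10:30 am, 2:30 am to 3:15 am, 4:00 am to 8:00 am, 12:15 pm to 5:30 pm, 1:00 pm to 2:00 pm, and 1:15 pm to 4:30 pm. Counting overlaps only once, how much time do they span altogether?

14 h

Merged: 1:45 am–10:30 am, 12:15 pm–5:30 pm.
Lengths: 8 h 45 min + 5 h 15 min = 14 h.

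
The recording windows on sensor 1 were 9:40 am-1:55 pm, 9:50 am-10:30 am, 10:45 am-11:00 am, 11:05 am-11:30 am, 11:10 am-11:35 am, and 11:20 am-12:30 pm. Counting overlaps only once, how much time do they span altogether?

Merged: 9:40 am–1:55 pm.
Length: 4 h 15 min.

4 h 15 min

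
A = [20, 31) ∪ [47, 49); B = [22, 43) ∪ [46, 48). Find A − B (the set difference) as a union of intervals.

[20, 31) \ B = [20, 22).
[47, 49) \ B = [48, 49).

[20, 22) ∪ [48, 49)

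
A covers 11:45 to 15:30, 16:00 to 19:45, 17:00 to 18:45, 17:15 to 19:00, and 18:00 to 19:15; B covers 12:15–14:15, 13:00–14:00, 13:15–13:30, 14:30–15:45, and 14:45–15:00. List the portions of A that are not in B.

11:45–12:15, 14:15–14:30, 16:00–19:45

First set merges to 11:45–15:30, 16:00–19:45.
Second set merges to 12:15–14:15, 14:30–15:45.
11:45–15:30 minus B → 11:45–12:15, 14:15–14:30.
16:00–19:45: no B overlap → unchanged.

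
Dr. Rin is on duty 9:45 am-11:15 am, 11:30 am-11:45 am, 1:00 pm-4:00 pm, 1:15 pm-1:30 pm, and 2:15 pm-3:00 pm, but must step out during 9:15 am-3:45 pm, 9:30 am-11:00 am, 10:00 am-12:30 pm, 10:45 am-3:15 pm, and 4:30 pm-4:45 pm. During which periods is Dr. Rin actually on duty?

3:45 pm–4:00 pm

First set merges to 9:45 am–11:15 am, 11:30 am–11:45 am, 1:00 pm–4:00 pm.
Second set merges to 9:15 am–3:45 pm, 4:30 pm–4:45 pm.
9:45 am–11:15 am lies entirely inside B → drops out.
11:30 am–11:45 am lies entirely inside B → drops out.
1:00 pm–4:00 pm with B removed leaves 3:45 pm–4:00 pm.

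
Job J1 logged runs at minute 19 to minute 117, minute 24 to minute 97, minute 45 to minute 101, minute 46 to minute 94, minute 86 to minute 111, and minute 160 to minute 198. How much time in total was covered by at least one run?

Merged: minute 19 to minute 117, minute 160 to minute 198.
Lengths: 98 minutes + 38 minutes = 136 minutes.

136 minutes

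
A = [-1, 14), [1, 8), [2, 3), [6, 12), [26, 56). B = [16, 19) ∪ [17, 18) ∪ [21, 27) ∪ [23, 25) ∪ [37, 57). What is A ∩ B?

[26, 27) ∪ [37, 56)

A, merged: [-1, 14), [26, 56).
B, merged: [16, 19), [21, 27), [37, 57).
[-1, 14) falls entirely outside B.
[26, 56) overlaps B on [26, 27), [37, 56).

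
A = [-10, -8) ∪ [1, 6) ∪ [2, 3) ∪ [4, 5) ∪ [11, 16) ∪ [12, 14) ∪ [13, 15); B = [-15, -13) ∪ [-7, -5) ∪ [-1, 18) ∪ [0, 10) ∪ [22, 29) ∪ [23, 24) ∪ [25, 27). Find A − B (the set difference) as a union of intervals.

First set merges to [-10, -8), [1, 6), [11, 16).
Second set merges to [-15, -13), [-7, -5), [-1, 18), [22, 29).
[-10, -8): nothing removed.
[1, 6): entirely removed.
[11, 16): entirely removed.

[-10, -8)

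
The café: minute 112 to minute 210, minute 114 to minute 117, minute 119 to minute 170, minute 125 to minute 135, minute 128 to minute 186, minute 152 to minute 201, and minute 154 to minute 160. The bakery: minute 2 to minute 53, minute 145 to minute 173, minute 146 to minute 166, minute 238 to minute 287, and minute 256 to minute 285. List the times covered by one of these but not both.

minute 2 to minute 53, minute 112 to minute 145, minute 173 to minute 210, minute 238 to minute 287

A, merged: minute 112 to minute 210.
B, merged: minute 2 to minute 53, minute 145 to minute 173, minute 238 to minute 287.
A but not B: minute 112 to minute 145, minute 173 to minute 210.
B but not A: minute 2 to minute 53, minute 238 to minute 287.
Combining gives A △ B.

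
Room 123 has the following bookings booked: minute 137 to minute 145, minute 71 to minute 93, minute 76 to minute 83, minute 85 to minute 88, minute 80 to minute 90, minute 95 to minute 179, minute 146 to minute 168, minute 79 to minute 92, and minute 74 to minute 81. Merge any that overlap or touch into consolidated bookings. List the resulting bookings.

Sort by start: minute 71 to minute 93, minute 74 to minute 81, minute 76 to minute 83, minute 79 to minute 92, minute 80 to minute 90, minute 85 to minute 88, minute 95 to minute 179, minute 137 to minute 145, minute 146 to minute 168.
minute 74 to minute 81 overlaps/touches minute 71 to minute 93 → extend to minute 71 to minute 93.
minute 76 to minute 83 overlaps/touches minute 71 to minute 93 → extend to minute 71 to minute 93.
minute 79 to minute 92 overlaps/touches minute 71 to minute 93 → extend to minute 71 to minute 93.
minute 80 to minute 90 overlaps/touches minute 71 to minute 93 → extend to minute 71 to minute 93.
minute 85 to minute 88 overlaps/touches minute 71 to minute 93 → extend to minute 71 to minute 93.
minute 95 to minute 179 is disjoint → start new block.
minute 137 to minute 145 overlaps/touches minute 95 to minute 179 → extend to minute 95 to minute 179.
minute 146 to minute 168 overlaps/touches minute 95 to minute 179 → extend to minute 95 to minute 179.

minute 71 to minute 93, minute 95 to minute 179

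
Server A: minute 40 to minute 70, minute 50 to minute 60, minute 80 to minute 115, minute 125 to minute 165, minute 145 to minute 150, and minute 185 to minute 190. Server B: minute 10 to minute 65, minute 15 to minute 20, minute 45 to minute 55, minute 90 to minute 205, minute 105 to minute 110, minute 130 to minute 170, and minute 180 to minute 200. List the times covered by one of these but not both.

Merge the first list: minute 40 to minute 70, minute 80 to minute 115, minute 125 to minute 165, minute 185 to minute 190.
Merge the second list: minute 10 to minute 65, minute 90 to minute 205.
Only in the first: minute 65 to minute 70, minute 80 to minute 90.
Only in the second: minute 10 to minute 40, minute 115 to minute 125, minute 165 to minute 185, minute 190 to minute 205.
Together these are the periods covered by exactly one.

minute 10 to minute 40, minute 65 to minute 70, minute 80 to minute 90, minute 115 to minute 125, minute 165 to minute 185, minute 190 to minute 205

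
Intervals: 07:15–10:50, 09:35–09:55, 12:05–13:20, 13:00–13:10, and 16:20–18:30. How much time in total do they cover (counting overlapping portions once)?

Merged: 07:15–10:50, 12:05–13:20, 16:20–18:30.
Lengths: 3 h 35 min + 1 h 15 min + 2 h 10 min = 7 h.

7 h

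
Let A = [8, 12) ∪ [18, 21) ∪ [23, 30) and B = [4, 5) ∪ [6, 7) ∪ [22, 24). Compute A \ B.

[8, 12) ∪ [18, 21) ∪ [24, 30)

[8, 12): no B overlap → unchanged.
[18, 21): no B overlap → unchanged.
[23, 30) minus B → [24, 30).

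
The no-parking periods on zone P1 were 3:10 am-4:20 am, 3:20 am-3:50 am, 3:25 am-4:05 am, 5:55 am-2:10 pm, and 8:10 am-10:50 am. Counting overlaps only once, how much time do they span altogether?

Merged: 3:10 am-4:20 am, 5:55 am-2:10 pm.
Lengths: 1 h 10 min + 8 h 15 min = 9 h 25 min.

9 h 25 min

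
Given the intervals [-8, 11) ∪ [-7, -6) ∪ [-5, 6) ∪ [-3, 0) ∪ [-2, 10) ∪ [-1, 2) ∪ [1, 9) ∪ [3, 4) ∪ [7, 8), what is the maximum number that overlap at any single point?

At -1, 5 of the intervals are simultaneously active.
No point has more.

5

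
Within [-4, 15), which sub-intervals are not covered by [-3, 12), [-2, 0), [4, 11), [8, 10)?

[-4, -3) ∪ [12, 15)

Covered (merged): [-3, 12).
Complement within [-4, 15): [-4, -3), [12, 15).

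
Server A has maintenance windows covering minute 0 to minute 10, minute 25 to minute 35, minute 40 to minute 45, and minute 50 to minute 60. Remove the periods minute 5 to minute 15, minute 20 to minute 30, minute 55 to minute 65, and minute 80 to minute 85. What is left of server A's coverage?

minute 0 to minute 5, minute 30 to minute 35, minute 40 to minute 45, minute 50 to minute 55

minute 0 to minute 10 minus B → minute 0 to minute 5.
minute 25 to minute 35 minus B → minute 30 to minute 35.
minute 40 to minute 45: no B overlap → unchanged.
minute 50 to minute 60 minus B → minute 50 to minute 55.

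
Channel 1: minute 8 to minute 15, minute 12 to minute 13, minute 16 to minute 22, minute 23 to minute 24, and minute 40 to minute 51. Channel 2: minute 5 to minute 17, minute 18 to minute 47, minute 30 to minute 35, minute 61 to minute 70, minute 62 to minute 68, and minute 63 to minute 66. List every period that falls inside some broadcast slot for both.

minute 8 to minute 15, minute 16 to minute 17, minute 18 to minute 22, minute 23 to minute 24, minute 40 to minute 47

A, merged: minute 8 to minute 15, minute 16 to minute 22, minute 23 to minute 24, minute 40 to minute 51.
B, merged: minute 5 to minute 17, minute 18 to minute 47, minute 61 to minute 70.
minute 8 to minute 15 overlaps B on minute 8 to minute 15.
minute 16 to minute 22 overlaps B on minute 16 to minute 17, minute 18 to minute 22.
minute 23 to minute 24 overlaps B on minute 23 to minute 24.
minute 40 to minute 51 overlaps B on minute 40 to minute 47.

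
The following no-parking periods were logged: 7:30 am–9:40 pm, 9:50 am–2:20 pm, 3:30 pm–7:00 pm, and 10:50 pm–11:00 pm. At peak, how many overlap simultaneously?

Walk the sorted start/end points keeping a running depth.
The depth first hits 2 at 9:50 am.

2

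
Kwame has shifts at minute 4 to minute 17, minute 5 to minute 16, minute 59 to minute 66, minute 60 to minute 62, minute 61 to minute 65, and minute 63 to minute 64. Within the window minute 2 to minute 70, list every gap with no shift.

The merged coverage is minute 4 to minute 17, minute 59 to minute 66.
Gaps within minute 2 to minute 70: minute 2 to minute 4, minute 17 to minute 59, minute 66 to minute 70.

minute 2 to minute 4, minute 17 to minute 59, minute 66 to minute 70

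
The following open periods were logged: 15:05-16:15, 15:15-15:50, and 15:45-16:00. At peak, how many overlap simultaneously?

3

Walk the sorted start/end points keeping a running depth.
The depth first hits 3 at 15:45.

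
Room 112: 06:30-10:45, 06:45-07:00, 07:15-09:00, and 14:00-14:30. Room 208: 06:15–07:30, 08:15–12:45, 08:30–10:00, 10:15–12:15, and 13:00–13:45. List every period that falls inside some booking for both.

Merge the first list: 06:30–10:45, 14:00–14:30.
Merge the second list: 06:15–07:30, 08:15–12:45, 13:00–13:45.
06:30–10:45 meets the second set on 06:30–07:30, 08:15–10:45.
14:00–14:30: no overlap with the second set.

06:30–07:30, 08:15–10:45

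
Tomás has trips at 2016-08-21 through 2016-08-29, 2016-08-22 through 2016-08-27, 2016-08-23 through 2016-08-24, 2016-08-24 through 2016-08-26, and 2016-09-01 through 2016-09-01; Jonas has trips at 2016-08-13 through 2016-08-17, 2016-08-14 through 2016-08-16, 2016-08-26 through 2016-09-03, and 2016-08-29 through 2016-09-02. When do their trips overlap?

2016-08-26 through 2016-08-29, 2016-09-01 through 2016-09-01

Merge the first list: 2016-08-21 through 2016-08-29, 2016-09-01 through 2016-09-01.
Merge the second list: 2016-08-13 through 2016-08-17, 2016-08-26 through 2016-09-03.
2016-08-21 through 2016-08-29 ∩ B → 2016-08-26 through 2016-08-29.
2016-09-01 through 2016-09-01 ∩ B → 2016-09-01 through 2016-09-01.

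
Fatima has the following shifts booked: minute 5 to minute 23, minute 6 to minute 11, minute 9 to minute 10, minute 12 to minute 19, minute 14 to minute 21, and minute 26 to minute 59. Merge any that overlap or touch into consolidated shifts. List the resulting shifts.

minute 6 to minute 11 overlaps/touches minute 5 to minute 23 → extend to minute 5 to minute 23.
minute 9 to minute 10 overlaps/touches minute 5 to minute 23 → extend to minute 5 to minute 23.
minute 12 to minute 19 overlaps/touches minute 5 to minute 23 → extend to minute 5 to minute 23.
minute 14 to minute 21 overlaps/touches minute 5 to minute 23 → extend to minute 5 to minute 23.
minute 26 to minute 59 is disjoint → start new block.

minute 5 to minute 23, minute 26 to minute 59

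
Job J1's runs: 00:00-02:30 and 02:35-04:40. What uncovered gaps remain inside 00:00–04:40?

02:30-02:35

After merging, the occupied span is 00:00-02:30, 02:35-04:40.
Complement within 00:00-04:40: 02:30-02:35.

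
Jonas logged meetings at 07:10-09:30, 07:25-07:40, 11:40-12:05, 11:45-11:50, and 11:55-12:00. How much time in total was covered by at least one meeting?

2 h 45 min

Merged: 07:10–09:30, 11:40–12:05.
Lengths: 2 h 20 min + 25 min = 2 h 45 min.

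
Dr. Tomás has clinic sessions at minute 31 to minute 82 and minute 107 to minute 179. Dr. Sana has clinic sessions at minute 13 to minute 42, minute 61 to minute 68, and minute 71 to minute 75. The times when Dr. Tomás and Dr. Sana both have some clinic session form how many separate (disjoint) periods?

3

A ∩ B = minute 31 to minute 42, minute 61 to minute 68, minute 71 to minute 75.
That is 3 disjoint pieces.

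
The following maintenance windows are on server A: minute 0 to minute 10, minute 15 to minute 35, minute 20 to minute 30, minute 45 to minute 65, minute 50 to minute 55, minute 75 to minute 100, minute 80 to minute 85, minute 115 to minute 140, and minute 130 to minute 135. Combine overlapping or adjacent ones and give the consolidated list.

minute 0 to minute 10, minute 15 to minute 35, minute 45 to minute 65, minute 75 to minute 100, minute 115 to minute 140

minute 15 to minute 35 is disjoint → start new block.
minute 20 to minute 30 overlaps/touches minute 15 to minute 35 → extend to minute 15 to minute 35.
minute 45 to minute 65 is disjoint → start new block.
minute 50 to minute 55 overlaps/touches minute 45 to minute 65 → extend to minute 45 to minute 65.
minute 75 to minute 100 is disjoint → start new block.
minute 80 to minute 85 overlaps/touches minute 75 to minute 100 → extend to minute 75 to minute 100.
minute 115 to minute 140 is disjoint → start new block.
minute 130 to minute 135 overlaps/touches minute 115 to minute 140 → extend to minute 115 to minute 140.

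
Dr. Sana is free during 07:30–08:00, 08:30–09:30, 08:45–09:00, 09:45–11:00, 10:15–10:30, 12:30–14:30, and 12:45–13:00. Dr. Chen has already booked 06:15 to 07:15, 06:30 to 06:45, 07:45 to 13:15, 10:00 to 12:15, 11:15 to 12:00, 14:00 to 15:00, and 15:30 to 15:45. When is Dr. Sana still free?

A, merged: 07:30–08:00, 08:30–09:30, 09:45–11:00, 12:30–14:30.
B, merged: 06:15–07:15, 07:45–13:15, 14:00–15:00, 15:30–15:45.
07:30–08:00 minus B → 07:30–07:45.
08:30–09:30: fully covered by B → removed.
09:45–11:00: fully covered by B → removed.
12:30–14:30 minus B → 13:15–14:00.

07:30–07:45, 13:15–14:00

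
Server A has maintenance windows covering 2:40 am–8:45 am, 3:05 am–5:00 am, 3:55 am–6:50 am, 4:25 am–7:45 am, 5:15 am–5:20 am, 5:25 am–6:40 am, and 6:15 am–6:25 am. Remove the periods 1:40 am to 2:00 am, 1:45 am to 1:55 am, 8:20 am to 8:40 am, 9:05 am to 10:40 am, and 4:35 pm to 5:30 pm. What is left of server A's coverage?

A, merged: 2:40 am-8:45 am.
B, merged: 1:40 am-2:00 am, 8:20 am-8:40 am, 9:05 am-10:40 am, 4:35 pm-5:30 pm.
2:40 am-8:45 am \ B = 2:40 am-8:20 am, 8:40 am-8:45 am.

2:40 am-8:20 am, 8:40 am-8:45 am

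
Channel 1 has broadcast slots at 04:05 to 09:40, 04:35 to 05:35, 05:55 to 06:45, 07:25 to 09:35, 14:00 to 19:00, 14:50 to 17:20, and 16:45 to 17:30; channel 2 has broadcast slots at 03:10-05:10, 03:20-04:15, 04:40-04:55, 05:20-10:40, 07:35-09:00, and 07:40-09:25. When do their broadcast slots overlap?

04:05–05:10, 05:20–09:40

First set merges to 04:05–09:40, 14:00–19:00.
Second set merges to 03:10–05:10, 05:20–10:40.
04:05–09:40 overlaps B on 04:05–05:10, 05:20–09:40.
14:00–19:00 falls entirely outside B.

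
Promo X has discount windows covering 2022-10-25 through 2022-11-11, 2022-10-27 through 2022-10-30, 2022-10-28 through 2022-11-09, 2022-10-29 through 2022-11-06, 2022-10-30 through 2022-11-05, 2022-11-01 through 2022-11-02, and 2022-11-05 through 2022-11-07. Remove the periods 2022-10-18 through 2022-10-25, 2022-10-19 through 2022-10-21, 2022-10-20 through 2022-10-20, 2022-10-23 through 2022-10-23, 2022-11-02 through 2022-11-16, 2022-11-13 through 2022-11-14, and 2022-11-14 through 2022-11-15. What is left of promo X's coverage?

Merge the first list: 2022-10-25 through 2022-11-11.
Merge the second list: 2022-10-18 through 2022-10-25, 2022-11-02 through 2022-11-16.
2022-10-25 through 2022-11-11 minus B → 2022-10-26 through 2022-11-01.

2022-10-26 through 2022-11-01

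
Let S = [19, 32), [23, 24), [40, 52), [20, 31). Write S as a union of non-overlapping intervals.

[19, 32) ∪ [40, 52)

Sort by start: [19, 32), [20, 31), [23, 24), [40, 52).
[20, 31) overlaps/touches [19, 32) → extend to [19, 32).
[23, 24) overlaps/touches [19, 32) → extend to [19, 32).
[40, 52) is disjoint → start new block.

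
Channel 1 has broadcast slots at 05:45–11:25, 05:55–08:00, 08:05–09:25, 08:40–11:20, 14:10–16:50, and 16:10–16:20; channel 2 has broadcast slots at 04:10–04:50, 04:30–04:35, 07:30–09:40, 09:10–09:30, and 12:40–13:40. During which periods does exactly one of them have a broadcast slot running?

A, merged: 05:45-11:25, 14:10-16:50.
B, merged: 04:10-04:50, 07:30-09:40, 12:40-13:40.
A \ B = 05:45-07:30, 09:40-11:25, 14:10-16:50.
B \ A = 04:10-04:50, 12:40-13:40.
Union of the two gives the symmetric difference.

04:10-04:50, 05:45-07:30, 09:40-11:25, 12:40-13:40, 14:10-16:50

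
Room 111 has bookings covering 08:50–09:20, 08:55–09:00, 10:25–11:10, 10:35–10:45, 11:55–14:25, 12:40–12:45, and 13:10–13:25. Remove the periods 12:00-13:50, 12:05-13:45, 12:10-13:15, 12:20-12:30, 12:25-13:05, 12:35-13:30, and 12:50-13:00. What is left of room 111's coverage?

08:50-09:20, 10:25-11:10, 11:55-12:00, 13:50-14:25

A, merged: 08:50-09:20, 10:25-11:10, 11:55-14:25.
B, merged: 12:00-13:50.
08:50-09:20: nothing removed.
10:25-11:10: nothing removed.
11:55-14:25 \ B = 11:55-12:00, 13:50-14:25.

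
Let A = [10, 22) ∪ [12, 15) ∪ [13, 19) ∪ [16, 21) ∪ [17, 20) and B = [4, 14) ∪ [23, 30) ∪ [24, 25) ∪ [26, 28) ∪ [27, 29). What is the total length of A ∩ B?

4

A, merged: [10, 22).
B, merged: [4, 14), [23, 30).
A ∩ B = [10, 14).
Total: 4.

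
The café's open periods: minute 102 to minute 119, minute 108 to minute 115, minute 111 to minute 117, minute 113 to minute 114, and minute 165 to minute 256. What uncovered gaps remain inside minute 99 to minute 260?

The merged coverage is minute 102 to minute 119, minute 165 to minute 256.
Gaps within minute 99 to minute 260: minute 99 to minute 102, minute 119 to minute 165, minute 256 to minute 260.

minute 99 to minute 102, minute 119 to minute 165, minute 256 to minute 260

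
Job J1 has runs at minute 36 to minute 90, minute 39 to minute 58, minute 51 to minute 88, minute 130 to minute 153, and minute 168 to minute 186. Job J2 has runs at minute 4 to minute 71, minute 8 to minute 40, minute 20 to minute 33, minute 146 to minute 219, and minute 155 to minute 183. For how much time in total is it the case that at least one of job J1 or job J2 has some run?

Merge the first list: minute 36 to minute 90, minute 130 to minute 153, minute 168 to minute 186.
Merge the second list: minute 4 to minute 71, minute 146 to minute 219.
A ∪ B = minute 4 to minute 90, minute 130 to minute 219.
Total: 86 minutes + 89 minutes = 175 minutes.

175 minutes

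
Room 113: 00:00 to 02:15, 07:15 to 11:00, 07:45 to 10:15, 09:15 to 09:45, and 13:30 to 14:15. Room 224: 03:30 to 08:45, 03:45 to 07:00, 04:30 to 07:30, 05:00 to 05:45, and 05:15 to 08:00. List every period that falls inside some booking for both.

First set merges to 00:00-02:15, 07:15-11:00, 13:30-14:15.
Second set merges to 03:30-08:45.
00:00-02:15 meets no B interval.
07:15-11:00 ∩ B → 07:15-08:45.
13:30-14:15 meets no B interval.

07:15-08:45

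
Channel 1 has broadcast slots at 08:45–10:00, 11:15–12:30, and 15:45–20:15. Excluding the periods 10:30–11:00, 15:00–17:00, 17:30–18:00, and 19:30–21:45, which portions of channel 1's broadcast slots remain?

08:45-10:00: nothing removed.
11:15-12:30: nothing removed.
15:45-20:15 \ B = 17:00-17:30, 18:00-19:30.

08:45-10:00, 11:15-12:30, 17:00-17:30, 18:00-19:30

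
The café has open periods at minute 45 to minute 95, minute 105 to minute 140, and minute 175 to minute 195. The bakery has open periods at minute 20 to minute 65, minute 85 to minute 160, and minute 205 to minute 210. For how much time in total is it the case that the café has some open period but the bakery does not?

A \ B = minute 65 to minute 85, minute 175 to minute 195.
Total: 20 minutes + 20 minutes = 40 minutes.

40 minutes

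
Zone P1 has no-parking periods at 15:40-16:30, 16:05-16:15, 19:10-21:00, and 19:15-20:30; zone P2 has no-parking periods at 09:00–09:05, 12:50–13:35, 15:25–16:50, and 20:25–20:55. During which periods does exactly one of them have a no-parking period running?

09:00-09:05, 12:50-13:35, 15:25-15:40, 16:30-16:50, 19:10-20:25, 20:55-21:00

First set merges to 15:40-16:30, 19:10-21:00.
A \ B = 19:10-20:25, 20:55-21:00.
B \ A = 09:00-09:05, 12:50-13:35, 15:25-15:40, 16:30-16:50.
Union of the two gives the symmetric difference.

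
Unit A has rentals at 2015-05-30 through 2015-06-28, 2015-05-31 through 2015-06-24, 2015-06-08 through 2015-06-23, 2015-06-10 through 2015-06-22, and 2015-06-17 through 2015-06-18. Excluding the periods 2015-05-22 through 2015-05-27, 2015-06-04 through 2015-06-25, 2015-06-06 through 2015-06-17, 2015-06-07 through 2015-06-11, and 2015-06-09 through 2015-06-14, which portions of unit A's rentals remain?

2015-05-30 through 2015-06-03, 2015-06-26 through 2015-06-28

A, merged: 2015-05-30 through 2015-06-28.
B, merged: 2015-05-22 through 2015-05-27, 2015-06-04 through 2015-06-25.
2015-05-30 through 2015-06-28 minus B → 2015-05-30 through 2015-06-03, 2015-06-26 through 2015-06-28.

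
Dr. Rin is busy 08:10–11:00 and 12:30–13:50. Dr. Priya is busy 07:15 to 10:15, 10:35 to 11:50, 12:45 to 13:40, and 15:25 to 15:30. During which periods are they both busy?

08:10–11:00 meets the second set on 08:10–10:15, 10:35–11:00.
12:30–13:50 meets the second set on 12:45–13:40.

08:10–10:15, 10:35–11:00, 12:45–13:40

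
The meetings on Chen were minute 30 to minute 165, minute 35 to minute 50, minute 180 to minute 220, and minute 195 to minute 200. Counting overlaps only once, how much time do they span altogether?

Merged: minute 30 to minute 165, minute 180 to minute 220.
Lengths: 135 minutes + 40 minutes = 175 minutes.

175 minutes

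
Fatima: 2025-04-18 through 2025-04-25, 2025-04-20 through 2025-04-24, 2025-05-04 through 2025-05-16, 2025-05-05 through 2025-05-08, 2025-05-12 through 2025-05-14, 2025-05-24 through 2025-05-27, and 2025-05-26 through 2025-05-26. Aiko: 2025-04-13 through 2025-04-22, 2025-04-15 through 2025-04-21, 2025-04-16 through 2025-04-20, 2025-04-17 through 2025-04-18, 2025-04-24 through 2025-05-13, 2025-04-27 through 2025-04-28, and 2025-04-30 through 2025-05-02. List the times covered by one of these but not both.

2025-04-13 through 2025-04-17, 2025-04-23 through 2025-04-23, 2025-04-26 through 2025-05-03, 2025-05-14 through 2025-05-16, 2025-05-24 through 2025-05-27

A, merged: 2025-04-18 through 2025-04-25, 2025-05-04 through 2025-05-16, 2025-05-24 through 2025-05-27.
B, merged: 2025-04-13 through 2025-04-22, 2025-04-24 through 2025-05-13.
Only in the first: 2025-04-23 through 2025-04-23, 2025-05-14 through 2025-05-16, 2025-05-24 through 2025-05-27.
Only in the second: 2025-04-13 through 2025-04-17, 2025-04-26 through 2025-05-03.
Together these are the periods covered by exactly one.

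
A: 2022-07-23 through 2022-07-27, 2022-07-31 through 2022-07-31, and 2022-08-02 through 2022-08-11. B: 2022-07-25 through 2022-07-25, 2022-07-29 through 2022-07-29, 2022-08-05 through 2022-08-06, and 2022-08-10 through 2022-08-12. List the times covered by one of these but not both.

Only in the first: 2022-07-23 through 2022-07-24, 2022-07-26 through 2022-07-27, 2022-07-31 through 2022-07-31, 2022-08-02 through 2022-08-04, 2022-08-07 through 2022-08-09.
Only in the second: 2022-07-29 through 2022-07-29, 2022-08-12 through 2022-08-12.
Together these are the periods covered by exactly one.

2022-07-23 through 2022-07-24, 2022-07-26 through 2022-07-27, 2022-07-29 through 2022-07-29, 2022-07-31 through 2022-07-31, 2022-08-02 through 2022-08-04, 2022-08-07 through 2022-08-09, 2022-08-12 through 2022-08-12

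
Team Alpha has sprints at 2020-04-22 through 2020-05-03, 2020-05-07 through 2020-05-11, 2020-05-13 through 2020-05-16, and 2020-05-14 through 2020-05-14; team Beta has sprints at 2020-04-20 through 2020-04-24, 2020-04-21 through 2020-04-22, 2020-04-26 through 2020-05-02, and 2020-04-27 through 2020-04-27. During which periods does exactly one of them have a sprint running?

2020-04-20 through 2020-04-21, 2020-04-25 through 2020-04-25, 2020-05-03 through 2020-05-03, 2020-05-07 through 2020-05-11, 2020-05-13 through 2020-05-16

Merge the first list: 2020-04-22 through 2020-05-03, 2020-05-07 through 2020-05-11, 2020-05-13 through 2020-05-16.
Merge the second list: 2020-04-20 through 2020-04-24, 2020-04-26 through 2020-05-02.
A \ B = 2020-04-25 through 2020-04-25, 2020-05-03 through 2020-05-03, 2020-05-07 through 2020-05-11, 2020-05-13 through 2020-05-16.
B \ A = 2020-04-20 through 2020-04-21.
Union of the two gives the symmetric difference.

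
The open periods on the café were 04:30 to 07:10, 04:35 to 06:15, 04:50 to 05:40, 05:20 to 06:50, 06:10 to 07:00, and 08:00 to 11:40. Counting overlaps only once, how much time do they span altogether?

Merged: 04:30-07:10, 08:00-11:40.
Lengths: 2 h 40 min + 3 h 40 min = 6 h 20 min.

6 h 20 min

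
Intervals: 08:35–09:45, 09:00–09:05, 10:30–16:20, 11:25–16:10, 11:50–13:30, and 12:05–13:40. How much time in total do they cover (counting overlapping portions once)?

Merged: 08:35–09:45, 10:30–16:20.
Lengths: 1 h 10 min + 5 h 50 min = 7 h.

7 h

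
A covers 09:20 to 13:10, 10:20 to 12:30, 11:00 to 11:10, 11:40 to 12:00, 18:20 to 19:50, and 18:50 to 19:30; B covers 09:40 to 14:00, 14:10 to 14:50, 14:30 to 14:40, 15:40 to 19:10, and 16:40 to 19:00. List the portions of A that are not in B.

09:20–09:40, 19:10–19:50

First set merges to 09:20–13:10, 18:20–19:50.
Second set merges to 09:40–14:00, 14:10–14:50, 15:40–19:10.
09:20–13:10 minus B → 09:20–09:40.
18:20–19:50 minus B → 19:10–19:50.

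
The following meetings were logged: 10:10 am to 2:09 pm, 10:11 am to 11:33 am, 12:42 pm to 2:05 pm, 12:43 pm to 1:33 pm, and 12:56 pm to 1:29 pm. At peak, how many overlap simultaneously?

4

At 12:56 pm, 4 of the intervals are simultaneously active.
No point has more.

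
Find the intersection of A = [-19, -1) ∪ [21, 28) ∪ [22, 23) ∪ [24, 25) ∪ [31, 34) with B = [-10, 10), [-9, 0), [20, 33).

A, merged: [-19, -1), [21, 28), [31, 34).
B, merged: [-10, 10), [20, 33).
[-19, -1) overlaps B on [-10, -1).
[21, 28) overlaps B on [21, 28).
[31, 34) overlaps B on [31, 33).

[-10, -1) ∪ [21, 28) ∪ [31, 33)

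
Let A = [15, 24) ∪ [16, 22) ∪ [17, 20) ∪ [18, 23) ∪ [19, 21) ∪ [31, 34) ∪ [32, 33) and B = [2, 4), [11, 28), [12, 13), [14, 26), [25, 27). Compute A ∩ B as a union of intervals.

[15, 24)

Merge the first list: [15, 24), [31, 34).
Merge the second list: [2, 4), [11, 28).
[15, 24) meets the second set on [15, 24).
[31, 34): no overlap with the second set.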